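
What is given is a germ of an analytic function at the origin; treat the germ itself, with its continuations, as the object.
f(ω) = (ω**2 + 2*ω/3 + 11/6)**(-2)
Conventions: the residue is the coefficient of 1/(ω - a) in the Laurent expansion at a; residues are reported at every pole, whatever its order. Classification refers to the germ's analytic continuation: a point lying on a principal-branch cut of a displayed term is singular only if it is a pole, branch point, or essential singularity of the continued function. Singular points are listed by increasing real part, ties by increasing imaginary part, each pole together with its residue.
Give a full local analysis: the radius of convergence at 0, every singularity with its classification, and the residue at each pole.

Radius of convergence at 0: (1/6)*sqrt(66).
At (-1/3) - ((1/6)*sqrt(62))*i: a pole of order 2; residue ((27/1922)*sqrt(62))*i.
At (-1/3) + ((1/6)*sqrt(62))*i: a pole of order 2; residue -((27/1922)*sqrt(62))*i.

Denominator factor (ω**2 + 2*ω/3 + 11/6)^2: discriminant -62/9, complex-conjugate roots (-1/3) + ((1/6)*sqrt(62))*i and (-1/3) - ((1/6)*sqrt(62))*i; poles of order 2, moduli (1/6)*sqrt(66) and (1/6)*sqrt(66).
The radius of convergence is the smallest modulus among the singular points: (1/6)*sqrt(66).
The factor ω**2 + 2*ω/3 + 11/6 splits as (ω - a)(ω - a') with a = (-1/3) - ((1/6)*sqrt(62))*i, a' = (-1/3) + ((1/6)*sqrt(62))*i. At the order-2 pole a set g(ω) = (ω - a)^2*f(ω) = [1] / (ω - a')^2.
Order-2 pole: residue = g'(a); g'((-1/3) - ((1/6)*sqrt(62))*i) = ((27/1922)*sqrt(62))*i, so the residue is ((27/1922)*sqrt(62))*i.
The factor ω**2 + 2*ω/3 + 11/6 splits as (ω - a)(ω - a') with a = (-1/3) + ((1/6)*sqrt(62))*i, a' = (-1/3) - ((1/6)*sqrt(62))*i. At the order-2 pole a set g(ω) = (ω - a)^2*f(ω) = [1] / (ω - a')^2.
Order-2 pole: residue = g'(a); g'((-1/3) + ((1/6)*sqrt(62))*i) = -((27/1922)*sqrt(62))*i, so the residue is -((27/1922)*sqrt(62))*i.
List the singular points by increasing real part (a conjugate pair: the negative imaginary part first).


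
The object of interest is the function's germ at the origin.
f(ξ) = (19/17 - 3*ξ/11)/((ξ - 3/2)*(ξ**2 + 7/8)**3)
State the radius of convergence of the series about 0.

Denominator factor (ξ**2 + 7/8)^3: discriminant -7/2, complex-conjugate roots ((1/4)*sqrt(14))*i and -((1/4)*sqrt(14))*i; poles of order 3, moduli (1/4)*sqrt(14) and (1/4)*sqrt(14).
Denominator factor (ξ - 3/2): pole of order 1 at 3/2, modulus 3/2.
The radius of convergence is the smallest modulus among the singular points: (1/4)*sqrt(14).

The radius of convergence is (1/4)*sqrt(14).


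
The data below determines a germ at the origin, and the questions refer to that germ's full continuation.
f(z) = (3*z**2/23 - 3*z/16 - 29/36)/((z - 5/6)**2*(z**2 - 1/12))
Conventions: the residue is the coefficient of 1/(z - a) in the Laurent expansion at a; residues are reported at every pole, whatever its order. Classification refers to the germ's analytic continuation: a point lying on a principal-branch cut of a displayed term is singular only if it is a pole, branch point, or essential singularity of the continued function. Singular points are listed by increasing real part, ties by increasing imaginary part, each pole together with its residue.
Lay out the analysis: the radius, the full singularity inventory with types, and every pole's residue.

Radius of convergence at 0: (1/6)*sqrt(3).
At -(1/6)*sqrt(3): a pole of order 1; residue -43827/22264 + (76801/44528)*sqrt(3).
At (1/6)*sqrt(3): a pole of order 1; residue -43827/22264 - (76801/44528)*sqrt(3).
At 5/6: a pole of order 2; residue 43827/11132.

Denominator factor (z**2 - 1/12): discriminant 1/3, real irrational roots (1/6)*sqrt(3) and -(1/6)*sqrt(3); poles of order 1, moduli (1/6)*sqrt(3) and (1/6)*sqrt(3).
Denominator factor (z - 5/6)^2: pole of order 2 at 5/6, modulus 5/6.
The radius of convergence is the smallest modulus among the singular points: (1/6)*sqrt(3).
The factor z**2 - 1/12 splits as (z - a)(z - a') with a = -(1/6)*sqrt(3), a' = (1/6)*sqrt(3). At the order-1 pole a set g(z) = (z - a)*f(z) = [(3*z**2/23 - 3*z/16 - 29/36)/(z - 5/6)**2] / (z - a').
Simple pole: residue = g(a) at a = -(1/6)*sqrt(3), which is -43827/22264 + (76801/44528)*sqrt(3).
The factor z**2 - 1/12 splits as (z - a)(z - a') with a = (1/6)*sqrt(3), a' = -(1/6)*sqrt(3). At the order-1 pole a set g(z) = (z - a)*f(z) = [(3*z**2/23 - 3*z/16 - 29/36)/(z - 5/6)**2] / (z - a').
Simple pole: residue = g(a) at a = (1/6)*sqrt(3), which is -43827/22264 - (76801/44528)*sqrt(3).
At the order-2 pole 5/6 set g(z) = (z - (5/6))^2*f(z) = (3*z**2/23 - 3*z/16 - 29/36)/(z**2 - 1/12).
Order-2 pole: residue = g'(a); g'(5/6) = 43827/11132, so the residue is 43827/11132.
List the singular points by increasing real part (a conjugate pair: the negative imaginary part first).


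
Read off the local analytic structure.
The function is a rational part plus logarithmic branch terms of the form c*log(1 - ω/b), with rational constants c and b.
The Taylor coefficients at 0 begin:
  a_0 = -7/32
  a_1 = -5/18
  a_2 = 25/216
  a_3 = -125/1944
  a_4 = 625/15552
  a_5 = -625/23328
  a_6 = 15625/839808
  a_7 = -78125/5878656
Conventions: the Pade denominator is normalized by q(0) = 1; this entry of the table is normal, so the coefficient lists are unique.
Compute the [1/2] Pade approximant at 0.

The Pade approximant has numerator coefficients [-7/32, -1843/4896]; denominator coefficients [1, 23/51, -20/459].

Taylor coefficients needed (read off): a_0 = -7/32, a_1 = -5/18, a_2 = 25/216, a_3 = -125/1944.
Write the denominator as Q(ω) = 1 + q1*ω + q2*ω^2. Requiring Q*f - P = O(ω^4) with deg P <= 1 kills the coefficients of ω^2..ω^3 in Q*f:
  ω^2: a_2 + q1*a_1 + q2*a_0 = 0, i.e. 25/216 + (-5/18)*q1 + (-7/32)*q2 = 0.
  ω^3: a_3 + q1*a_2 + q2*a_1 = 0, i.e. -125/1944 + (25/216)*q1 + (-5/18)*q2 = 0.
Solving this linear system: q1 = 23/51, q2 = -20/459.
The numerator is Q*f truncated at degree 1: P0 = a_0 = -7/32; P1 = a_1 + q1*a_0 = -1843/4896.


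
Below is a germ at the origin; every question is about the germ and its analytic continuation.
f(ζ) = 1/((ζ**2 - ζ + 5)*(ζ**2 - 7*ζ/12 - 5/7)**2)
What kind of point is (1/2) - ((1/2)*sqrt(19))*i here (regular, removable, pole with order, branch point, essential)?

The point is a pole of order 1.

The denominator factor ζ**2 - ζ + 5 vanishes at (1/2) - ((1/2)*sqrt(19))*i and appears to the power 1; the numerator there equals 1, nonzero, and no other factor vanishes.
Hence a pole whose order is the multiplicity, 1.


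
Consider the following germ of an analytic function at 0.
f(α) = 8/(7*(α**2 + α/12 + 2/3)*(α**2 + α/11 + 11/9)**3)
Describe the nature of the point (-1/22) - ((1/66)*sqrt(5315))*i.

The denominator factor α**2 + α/11 + 11/9 vanishes at (-1/22) - ((1/66)*sqrt(5315))*i and appears to the power 3; the numerator there equals 8/7, nonzero, and no other factor vanishes.
Hence a pole whose order is the multiplicity, 3.

The point is a pole of order 3.


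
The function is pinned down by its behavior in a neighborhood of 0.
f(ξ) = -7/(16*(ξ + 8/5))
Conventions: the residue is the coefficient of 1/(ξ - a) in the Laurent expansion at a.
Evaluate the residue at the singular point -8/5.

At the order-1 pole -8/5 set g(ξ) = (ξ - (-8/5))*f(ξ) = -7/16.
Simple pole: residue = g(a) at a = -8/5, which is -7/16.

The residue is -7/16.


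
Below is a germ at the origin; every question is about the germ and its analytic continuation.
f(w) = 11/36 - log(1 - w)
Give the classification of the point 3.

There is no denominator, hence no pole anywhere.
Branch term log(1 - w/(1)): argument at 3 is -2, nonzero, so 3 is not its branch point (a point on a principal cut is still regular for the continued germ).
So the germ continues analytically to 3.

The point is a regular point.


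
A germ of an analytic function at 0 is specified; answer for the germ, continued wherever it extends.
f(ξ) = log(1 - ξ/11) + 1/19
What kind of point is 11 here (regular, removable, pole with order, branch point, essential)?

The point is a logarithmic branch point.

The term (1)*log(1 - ξ/(11)) has argument 1 - 11/(11) = 0 at 11: a logarithmic (infinitely-sheeted) branch point; the remaining terms are analytic or single-valued there.


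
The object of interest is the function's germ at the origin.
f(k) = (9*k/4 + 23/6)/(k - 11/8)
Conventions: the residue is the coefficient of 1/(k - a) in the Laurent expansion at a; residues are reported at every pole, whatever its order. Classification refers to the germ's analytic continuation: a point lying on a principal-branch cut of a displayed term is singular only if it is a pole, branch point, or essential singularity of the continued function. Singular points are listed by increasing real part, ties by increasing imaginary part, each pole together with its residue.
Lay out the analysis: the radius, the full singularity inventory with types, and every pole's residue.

Radius of convergence at 0: 11/8.
At 11/8: a pole of order 1; residue 665/96.

Denominator factor (k - 11/8): pole of order 1 at 11/8, modulus 11/8.
The radius of convergence is the smallest modulus among the singular points: 11/8.
At the order-1 pole 11/8 set g(k) = (k - (11/8))*f(k) = 9*k/4 + 23/6.
Simple pole: residue = g(a) at a = 11/8, which is 665/96.


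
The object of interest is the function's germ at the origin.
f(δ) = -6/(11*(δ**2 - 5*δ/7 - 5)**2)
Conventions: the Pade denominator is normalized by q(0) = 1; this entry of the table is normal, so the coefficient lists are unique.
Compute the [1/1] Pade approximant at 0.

The Pade approximant has numerator coefficients [-6/275, -279/9625]; denominator coefficients [1, 113/70].

Taylor coefficients needed (expand at 0): a_0 = -6/275, a_1 = 12/1925, a_2 = -678/67375.
Write the denominator as Q(δ) = 1 + q1*δ. Requiring Q*f - P = O(δ^3) with deg P <= 1 kills the coefficients of δ^2..δ^2 in Q*f:
  δ^2: a_2 + q1*a_1 = 0, i.e. -678/67375 + (12/1925)*q1 = 0.
Solving this linear system: q1 = 113/70.
The numerator is Q*f truncated at degree 1: P0 = a_0 = -6/275; P1 = a_1 + q1*a_0 = -279/9625.


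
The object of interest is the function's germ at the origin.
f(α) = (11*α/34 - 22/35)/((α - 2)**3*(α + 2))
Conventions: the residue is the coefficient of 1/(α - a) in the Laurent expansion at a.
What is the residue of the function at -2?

The residue is 759/38080.

At the order-1 pole -2 set g(α) = (α - (-2))*f(α) = (11*α/34 - 22/35)/(α - 2)**3.
Simple pole: residue = g(a) at a = -2, which is 759/38080.


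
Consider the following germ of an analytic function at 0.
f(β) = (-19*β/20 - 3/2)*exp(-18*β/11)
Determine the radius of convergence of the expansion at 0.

The radius of convergence is infinite.

The factor exp(-18*β/11) is entire and contributes no finite singular point.
The polynomial part has no poles.
No finite singular points: the Taylor series at 0 converges everywhere.


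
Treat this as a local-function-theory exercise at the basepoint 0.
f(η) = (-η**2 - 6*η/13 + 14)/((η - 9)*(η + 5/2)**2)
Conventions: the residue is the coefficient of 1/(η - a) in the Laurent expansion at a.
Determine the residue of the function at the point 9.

The residue is -3700/6877.

At the order-1 pole 9 set g(η) = (η - (9))*f(η) = (-η**2 - 6*η/13 + 14)/(η + 5/2)**2.
Simple pole: residue = g(a) at a = 9, which is -3700/6877.


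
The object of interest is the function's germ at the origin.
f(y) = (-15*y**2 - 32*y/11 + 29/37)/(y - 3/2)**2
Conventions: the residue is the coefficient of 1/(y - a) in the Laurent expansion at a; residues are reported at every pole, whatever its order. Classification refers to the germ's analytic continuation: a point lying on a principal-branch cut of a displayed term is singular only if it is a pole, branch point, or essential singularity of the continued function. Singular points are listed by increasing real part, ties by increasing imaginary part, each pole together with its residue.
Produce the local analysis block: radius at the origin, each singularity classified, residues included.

Radius of convergence at 0: 3/2.
At 3/2: a pole of order 2; residue -527/11.

Denominator factor (y - 3/2)^2: pole of order 2 at 3/2, modulus 3/2.
The radius of convergence is the smallest modulus among the singular points: 3/2.
At the order-2 pole 3/2 set g(y) = (y - (3/2))^2*f(y) = -15*y**2 - 32*y/11 + 29/37.
Order-2 pole: residue = g'(a); g'(3/2) = -527/11, so the residue is -527/11.


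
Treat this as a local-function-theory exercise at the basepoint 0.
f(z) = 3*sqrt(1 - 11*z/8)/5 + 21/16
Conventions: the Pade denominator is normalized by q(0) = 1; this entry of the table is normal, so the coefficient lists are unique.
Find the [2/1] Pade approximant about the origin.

The Pade approximant has numerator coefficients [153/80, -2211/1280, 363/2560]; denominator coefficients [1, -11/16].

Taylor coefficients needed (expand at 0): a_0 = 153/80, a_1 = -33/80, a_2 = -363/2560, a_3 = -3993/40960.
Write the denominator as Q(z) = 1 + q1*z. Requiring Q*f - P = O(z^4) with deg P <= 2 kills the coefficients of z^3..z^3 in Q*f:
  z^3: a_3 + q1*a_2 = 0, i.e. -3993/40960 + (-363/2560)*q1 = 0.
Solving this linear system: q1 = -11/16.
The numerator is Q*f truncated at degree 2: P0 = a_0 = 153/80; P1 = a_1 + q1*a_0 = -2211/1280; P2 = a_2 + q1*a_1 = 363/2560.


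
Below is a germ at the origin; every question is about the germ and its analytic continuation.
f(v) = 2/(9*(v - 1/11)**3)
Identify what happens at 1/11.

The point is a pole of order 3.

The denominator factor v - 1/11 vanishes at 1/11 and appears to the power 3; the numerator there equals 2/9, nonzero, and no other factor vanishes.
Hence a pole whose order is the multiplicity, 3.


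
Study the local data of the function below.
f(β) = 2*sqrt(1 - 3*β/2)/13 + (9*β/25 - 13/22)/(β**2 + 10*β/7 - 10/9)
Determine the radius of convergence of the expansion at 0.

Denominator factor (β**2 + 10*β/7 - 10/9): discriminant 2860/441, real irrational roots -5/7 + (1/21)*sqrt(715) and -5/7 - (1/21)*sqrt(715); poles of order 1, moduli -5/7 + (1/21)*sqrt(715) and 5/7 + (1/21)*sqrt(715).
Branch term (2/13)*sqrt(1 - β/(2/3)): its argument vanishes at β = 2/3, a square-root branch point, modulus 2/3.
The radius of convergence is the smallest modulus among the singular points: -5/7 + (1/21)*sqrt(715).

The radius of convergence is -5/7 + (1/21)*sqrt(715).


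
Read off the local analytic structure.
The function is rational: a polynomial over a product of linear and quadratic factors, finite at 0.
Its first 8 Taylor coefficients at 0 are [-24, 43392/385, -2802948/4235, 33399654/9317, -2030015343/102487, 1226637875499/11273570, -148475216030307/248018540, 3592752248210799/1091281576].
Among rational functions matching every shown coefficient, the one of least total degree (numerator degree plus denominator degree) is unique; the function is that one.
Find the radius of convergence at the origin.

The radius of convergence is 2/11.

No rational of total degree below 4 reproduces all 8 coefficients; solving the [1/3] Pade equations on them gives f(β) = (4 - 2*β/35)/((β + 2/11)*(β**2 + 3*β/4 - 11/12)), whose expansion matches every shown term.
Denominator factor (β**2 + 3*β/4 - 11/12): discriminant 203/48, real irrational roots -3/8 + (1/24)*sqrt(609) and -3/8 - (1/24)*sqrt(609); poles of order 1, moduli -3/8 + (1/24)*sqrt(609) and 3/8 + (1/24)*sqrt(609).
Denominator factor (β + 2/11): pole of order 1 at -2/11, modulus 2/11.
The radius of convergence is the smallest modulus among the singular points: 2/11.


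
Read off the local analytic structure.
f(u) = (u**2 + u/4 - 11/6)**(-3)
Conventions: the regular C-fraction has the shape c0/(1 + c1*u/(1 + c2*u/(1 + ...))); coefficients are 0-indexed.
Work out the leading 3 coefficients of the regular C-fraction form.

The regular C-fraction coefficients are [-216/1331, -9/22, -85/22].

Taylor coefficients (expand at 0): a_0 = -216/1331, a_1 = -972/14641, a_2 = -45684/161051.
c0 = a_0 = -216/1331. Peel one level at a time: if S = 1 + c*u/S' with S'(0) = 1, then c is the u-coefficient of S and S' = c*u/(S - 1).
S_1 = c0/f = 1 + (-9/22)*u + (-765/484)*u^2 + ...; c1 = -9/22.
S_2 = c1*u/(S_1 - 1) = 1 + (-85/22)*u + ...; c2 = -85/22.


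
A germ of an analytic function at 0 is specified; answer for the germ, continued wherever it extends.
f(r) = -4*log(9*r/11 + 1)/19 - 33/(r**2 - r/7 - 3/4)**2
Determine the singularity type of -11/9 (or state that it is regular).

The point is a logarithmic branch point.

The term (-4/19)*log(1 - r/(-11/9)) has argument 1 - -11/9/(-11/9) = 0 at -11/9: a logarithmic (infinitely-sheeted) branch point; the remaining terms are analytic or single-valued there.


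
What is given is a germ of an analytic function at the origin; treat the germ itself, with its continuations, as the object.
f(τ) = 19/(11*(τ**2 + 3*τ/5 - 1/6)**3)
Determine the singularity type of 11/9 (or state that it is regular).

Denominator factors: τ**2 + 3*τ/5 - 1/6 = 1669/810 at τ = 11/9 — none vanishes.
So the germ continues analytically to 11/9.

The point is a regular point.


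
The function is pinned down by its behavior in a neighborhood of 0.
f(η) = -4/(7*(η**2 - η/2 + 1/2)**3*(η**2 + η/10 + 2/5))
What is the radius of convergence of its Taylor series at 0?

Denominator factor (η**2 + η/10 + 2/5): discriminant -159/100, complex-conjugate roots (-1/20) + ((1/20)*sqrt(159))*i and (-1/20) - ((1/20)*sqrt(159))*i; poles of order 1, moduli (1/5)*sqrt(10) and (1/5)*sqrt(10).
Denominator factor (η**2 - η/2 + 1/2)^3: discriminant -7/4, complex-conjugate roots (1/4) + ((1/4)*sqrt(7))*i and (1/4) - ((1/4)*sqrt(7))*i; poles of order 3, moduli (1/2)*sqrt(2) and (1/2)*sqrt(2).
The radius of convergence is the smallest modulus among the singular points: (1/5)*sqrt(10).

The radius of convergence is (1/5)*sqrt(10).


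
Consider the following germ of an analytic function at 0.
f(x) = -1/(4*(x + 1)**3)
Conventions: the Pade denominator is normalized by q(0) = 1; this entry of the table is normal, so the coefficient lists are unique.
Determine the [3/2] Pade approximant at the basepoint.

Taylor coefficients needed (expand at 0): a_0 = -1/4, a_1 = 3/4, a_2 = -3/2, a_3 = 5/2, a_4 = -15/4, a_5 = 21/4.
Write the denominator as Q(x) = 1 + q1*x + q2*x^2. Requiring Q*f - P = O(x^6) with deg P <= 3 kills the coefficients of x^4..x^5 in Q*f:
  x^4: a_4 + q1*a_3 + q2*a_2 = 0, i.e. -15/4 + (5/2)*q1 + (-3/2)*q2 = 0.
  x^5: a_5 + q1*a_4 + q2*a_3 = 0, i.e. 21/4 + (-15/4)*q1 + (5/2)*q2 = 0.
Solving this linear system: q1 = 12/5, q2 = 3/2.
The numerator is Q*f truncated at degree 3: P0 = a_0 = -1/4; P1 = a_1 + q1*a_0 = 3/20; P2 = a_2 + q1*a_1 + q2*a_0 = -3/40; P3 = a_3 + q1*a_2 + q2*a_1 = 1/40.

The Pade approximant has numerator coefficients [-1/4, 3/20, -3/40, 1/40]; denominator coefficients [1, 12/5, 3/2].


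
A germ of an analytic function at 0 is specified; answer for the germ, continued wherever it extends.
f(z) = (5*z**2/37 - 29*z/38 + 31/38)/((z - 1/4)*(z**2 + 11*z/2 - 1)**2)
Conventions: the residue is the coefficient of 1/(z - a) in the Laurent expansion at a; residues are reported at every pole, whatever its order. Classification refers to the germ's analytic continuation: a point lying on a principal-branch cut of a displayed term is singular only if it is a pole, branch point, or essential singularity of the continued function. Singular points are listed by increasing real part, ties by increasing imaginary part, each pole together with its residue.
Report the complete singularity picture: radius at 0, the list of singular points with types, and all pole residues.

Radius of convergence at 0: -11/4 + (1/4)*sqrt(137).
At -11/4 - (1/4)*sqrt(137): a pole of order 2; residue -3000/1813 + (90707184/646535743)*sqrt(137).
At -11/4 + (1/4)*sqrt(137): a pole of order 2; residue -3000/1813 - (90707184/646535743)*sqrt(137).
At 1/4: a pole of order 1; residue 6000/1813.

Denominator factor (z - 1/4): pole of order 1 at 1/4, modulus 1/4.
Denominator factor (z**2 + 11*z/2 - 1)^2: discriminant 137/4, real irrational roots -11/4 + (1/4)*sqrt(137) and -11/4 - (1/4)*sqrt(137); poles of order 2, moduli -11/4 + (1/4)*sqrt(137) and 11/4 + (1/4)*sqrt(137).
The radius of convergence is the smallest modulus among the singular points: -11/4 + (1/4)*sqrt(137).
The factor z**2 + 11*z/2 - 1 splits as (z - a)(z - a') with a = -11/4 - (1/4)*sqrt(137), a' = -11/4 + (1/4)*sqrt(137). At the order-2 pole a set g(z) = (z - a)^2*f(z) = [(5*z**2/37 - 29*z/38 + 31/38)/(z - 1/4)] / (z - a')^2.
Order-2 pole: residue = g'(a); g'(-11/4 - (1/4)*sqrt(137)) = -3000/1813 + (90707184/646535743)*sqrt(137), so the residue is -3000/1813 + (90707184/646535743)*sqrt(137).
The factor z**2 + 11*z/2 - 1 splits as (z - a)(z - a') with a = -11/4 + (1/4)*sqrt(137), a' = -11/4 - (1/4)*sqrt(137). At the order-2 pole a set g(z) = (z - a)^2*f(z) = [(5*z**2/37 - 29*z/38 + 31/38)/(z - 1/4)] / (z - a')^2.
Order-2 pole: residue = g'(a); g'(-11/4 + (1/4)*sqrt(137)) = -3000/1813 - (90707184/646535743)*sqrt(137), so the residue is -3000/1813 - (90707184/646535743)*sqrt(137).
At the order-1 pole 1/4 set g(z) = (z - (1/4))*f(z) = (5*z**2/37 - 29*z/38 + 31/38)/(z**2 + 11*z/2 - 1)**2.
Simple pole: residue = g(a) at a = 1/4, which is 6000/1813.
List the singular points by increasing real part (a conjugate pair: the negative imaginary part first).


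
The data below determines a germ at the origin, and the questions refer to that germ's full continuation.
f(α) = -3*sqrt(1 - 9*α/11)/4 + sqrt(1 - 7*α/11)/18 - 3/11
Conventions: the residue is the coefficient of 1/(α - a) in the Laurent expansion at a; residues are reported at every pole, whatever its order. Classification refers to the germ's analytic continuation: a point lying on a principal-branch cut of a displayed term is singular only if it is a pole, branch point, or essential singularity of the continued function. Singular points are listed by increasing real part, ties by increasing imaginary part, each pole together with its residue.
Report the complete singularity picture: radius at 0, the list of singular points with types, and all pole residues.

Radius of convergence at 0: 11/9.
At 11/9: an algebraic (square-root) branch point.
At 11/7: an algebraic (square-root) branch point.

Branch term (-3/4)*sqrt(1 - α/(11/9)): its argument vanishes at α = 11/9, a square-root branch point, modulus 11/9.
Branch term (1/18)*sqrt(1 - α/(11/7)): its argument vanishes at α = 11/7, a square-root branch point, modulus 11/7.
The radius of convergence is the smallest modulus among the singular points: 11/9.
List the singular points by increasing real part (a conjugate pair: the negative imaginary part first).


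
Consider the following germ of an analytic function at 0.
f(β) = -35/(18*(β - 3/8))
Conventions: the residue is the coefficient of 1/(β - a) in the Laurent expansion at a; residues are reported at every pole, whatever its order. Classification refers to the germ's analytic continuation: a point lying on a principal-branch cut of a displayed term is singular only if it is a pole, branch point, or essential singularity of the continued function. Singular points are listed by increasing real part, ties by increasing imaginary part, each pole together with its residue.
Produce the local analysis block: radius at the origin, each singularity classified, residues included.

Denominator factor (β - 3/8): pole of order 1 at 3/8, modulus 3/8.
The radius of convergence is the smallest modulus among the singular points: 3/8.
At the order-1 pole 3/8 set g(β) = (β - (3/8))*f(β) = -35/18.
Simple pole: residue = g(a) at a = 3/8, which is -35/18.

Radius of convergence at 0: 3/8.
At 3/8: a pole of order 1; residue -35/18.


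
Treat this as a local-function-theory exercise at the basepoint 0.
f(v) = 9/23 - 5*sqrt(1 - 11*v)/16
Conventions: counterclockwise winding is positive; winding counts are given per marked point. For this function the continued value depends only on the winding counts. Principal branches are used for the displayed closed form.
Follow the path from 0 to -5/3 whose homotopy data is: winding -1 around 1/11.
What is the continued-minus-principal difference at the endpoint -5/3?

The rational part is single-valued and drops out of the difference; each branch term changes only by its own monodromy.
(-5/16)*sqrt(1 - v/(1/11)): winding -1 is odd, the square root flips sign, contributing -2*(-5/16)*sqrt(1 - (-5/3)/(1/11)) = -2*(-5/16)*sqrt(58/3) = (5/24)*sqrt(174).
Summing the contributions at v = -5/3 gives (5/24)*sqrt(174).

Continued minus principal equals (5/24)*sqrt(174).


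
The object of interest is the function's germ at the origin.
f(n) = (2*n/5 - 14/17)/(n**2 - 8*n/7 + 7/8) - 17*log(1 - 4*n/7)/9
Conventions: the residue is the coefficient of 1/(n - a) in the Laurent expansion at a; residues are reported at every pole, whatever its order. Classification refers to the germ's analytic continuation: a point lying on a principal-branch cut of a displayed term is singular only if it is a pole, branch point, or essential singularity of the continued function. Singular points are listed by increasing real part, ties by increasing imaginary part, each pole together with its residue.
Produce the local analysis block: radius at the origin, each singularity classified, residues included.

Radius of convergence at 0: (1/4)*sqrt(14).
At (4/7) - ((1/28)*sqrt(430))*i: a pole of order 1; residue (1/5) - ((354/18275)*sqrt(430))*i.
At (4/7) + ((1/28)*sqrt(430))*i: a pole of order 1; residue (1/5) + ((354/18275)*sqrt(430))*i.
At 7/4: a logarithmic branch point.

Denominator factor (n**2 - 8*n/7 + 7/8): discriminant -215/98, complex-conjugate roots (4/7) + ((1/28)*sqrt(430))*i and (4/7) - ((1/28)*sqrt(430))*i; poles of order 1, moduli (1/4)*sqrt(14) and (1/4)*sqrt(14).
Branch term (-17/9)*log(1 - n/(7/4)): its argument vanishes at n = 7/4, a logarithmic branch point, modulus 7/4.
The radius of convergence is the smallest modulus among the singular points: (1/4)*sqrt(14).
The branch term is analytic at (4/7) - ((1/28)*sqrt(430))*i and contributes nothing to the residue; only the rational part matters.
The factor n**2 - 8*n/7 + 7/8 splits as (n - a)(n - a') with a = (4/7) - ((1/28)*sqrt(430))*i, a' = (4/7) + ((1/28)*sqrt(430))*i. At the order-1 pole a set g(n) = (n - a)*(rational part) = [2*n/5 - 14/17] / (n - a').
Simple pole: residue = g(a) at a = (4/7) - ((1/28)*sqrt(430))*i, which is (1/5) - ((354/18275)*sqrt(430))*i.
The branch term is analytic at (4/7) + ((1/28)*sqrt(430))*i and contributes nothing to the residue; only the rational part matters.
The factor n**2 - 8*n/7 + 7/8 splits as (n - a)(n - a') with a = (4/7) + ((1/28)*sqrt(430))*i, a' = (4/7) - ((1/28)*sqrt(430))*i. At the order-1 pole a set g(n) = (n - a)*(rational part) = [2*n/5 - 14/17] / (n - a').
Simple pole: residue = g(a) at a = (4/7) + ((1/28)*sqrt(430))*i, which is (1/5) + ((354/18275)*sqrt(430))*i.
List the singular points by increasing real part (a conjugate pair: the negative imaginary part first).


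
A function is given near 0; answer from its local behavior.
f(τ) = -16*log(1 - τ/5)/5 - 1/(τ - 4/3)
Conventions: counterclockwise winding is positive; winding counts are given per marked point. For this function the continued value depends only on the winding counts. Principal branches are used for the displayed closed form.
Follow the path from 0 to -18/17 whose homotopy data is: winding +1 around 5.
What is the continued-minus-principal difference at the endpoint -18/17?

The rational part is single-valued and drops out of the difference; each branch term changes only by its own monodromy.
(-16/5)*log(1 - τ/(5)): each positive loop around 5 adds 2*pi*i to the log, so winding +1 contributes (-16/5)*(1)*2*pi*i = -(32/5)*pi*i.
Summing the contributions at τ = -18/17 gives -(32/5)*pi*i.

Continued minus principal equals -(32/5)*pi*i.


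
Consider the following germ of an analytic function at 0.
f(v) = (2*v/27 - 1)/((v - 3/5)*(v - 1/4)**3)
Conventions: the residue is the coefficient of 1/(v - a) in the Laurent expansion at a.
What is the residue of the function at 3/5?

The residue is -68800/3087.

At the order-1 pole 3/5 set g(v) = (v - (3/5))*f(v) = (2*v/27 - 1)/(v - 1/4)**3.
Simple pole: residue = g(a) at a = 3/5, which is -68800/3087.


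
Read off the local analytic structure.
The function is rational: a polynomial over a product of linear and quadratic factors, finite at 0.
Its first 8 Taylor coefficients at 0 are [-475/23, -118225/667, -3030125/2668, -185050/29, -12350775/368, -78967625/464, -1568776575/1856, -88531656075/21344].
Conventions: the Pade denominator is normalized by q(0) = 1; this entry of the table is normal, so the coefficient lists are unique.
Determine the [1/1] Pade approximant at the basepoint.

Taylor coefficients needed (read off): a_0 = -475/23, a_1 = -118225/667, a_2 = -3030125/2668.
Write the denominator as Q(ε) = 1 + q1*ε. Requiring Q*f - P = O(ε^3) with deg P <= 1 kills the coefficients of ε^2..ε^2 in Q*f:
  ε^2: a_2 + q1*a_1 = 0, i.e. -3030125/2668 + (-118225/667)*q1 = 0.
Solving this linear system: q1 = -121205/18916.
The numerator is Q*f truncated at degree 1: P0 = a_0 = -475/23; P1 = a_1 + q1*a_0 = -566745225/12616972.

The Pade approximant has numerator coefficients [-475/23, -566745225/12616972]; denominator coefficients [1, -121205/18916].


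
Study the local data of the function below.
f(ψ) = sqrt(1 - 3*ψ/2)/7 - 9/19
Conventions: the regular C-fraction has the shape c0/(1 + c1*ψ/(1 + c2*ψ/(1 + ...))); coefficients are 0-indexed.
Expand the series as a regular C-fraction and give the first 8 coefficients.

Taylor coefficients (expand at 0): a_0 = -44/133, a_1 = -3/28, a_2 = -9/224, a_3 = -27/896, a_4 = -405/14336, a_5 = -243/8192, a_6 = -2187/65536, a_7 = -72171/1835008.
c0 = a_0 = -44/133. Peel one level at a time: if S = 1 + c*ψ/S' with S'(0) = 1, then c is the ψ-coefficient of S and S' = c*ψ/(S - 1).
S_1 = c0/f = 1 + (-57/176)*ψ + (-513/30976)*ψ^2 + ...; c1 = -57/176.
S_2 = c1*ψ/(S_1 - 1) = 1 + (-9/176)*ψ + (-9/64)*ψ^2 + ...; c2 = -9/176.
S_3 = c2*ψ/(S_2 - 1) = 1 + (-11/4)*ψ + (11/2)*ψ^2 + ...; c3 = -11/4.
S_4 = c3*ψ/(S_3 - 1) = 1 + (2)*ψ + (-9/64)*ψ^2 + ...; c4 = 2.
S_5 = c4*ψ/(S_4 - 1) = 1 + (9/128)*ψ + (945/16384)*ψ^2 + ...; c5 = 9/128.
S_6 = c5*ψ/(S_5 - 1) = 1 + (-105/128)*ψ + (-9/64)*ψ^2 + ...; c6 = -105/128.
S_7 = c6*ψ/(S_6 - 1) = 1 + (-6/35)*ψ + ...; c7 = -6/35.

The regular C-fraction coefficients are [-44/133, -57/176, -9/176, -11/4, 2, 9/128, -105/128, -6/35].


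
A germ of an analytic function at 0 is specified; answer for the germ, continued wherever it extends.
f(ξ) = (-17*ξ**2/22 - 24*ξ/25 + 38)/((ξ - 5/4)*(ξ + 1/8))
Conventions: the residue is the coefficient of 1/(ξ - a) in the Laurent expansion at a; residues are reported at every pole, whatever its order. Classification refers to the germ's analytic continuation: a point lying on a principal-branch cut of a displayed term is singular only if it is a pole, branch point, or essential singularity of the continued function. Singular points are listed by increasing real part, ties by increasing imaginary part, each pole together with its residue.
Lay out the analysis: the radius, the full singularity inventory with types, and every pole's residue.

Denominator factor (ξ - 5/4): pole of order 1 at 5/4, modulus 5/4.
Denominator factor (ξ + 1/8): pole of order 1 at -1/8, modulus 1/8.
The radius of convergence is the smallest modulus among the singular points: 1/8.
At the order-1 pole -1/8 set g(ξ) = (ξ - (-1/8))*f(ξ) = (-17*ξ**2/22 - 24*ξ/25 + 38)/(ξ - 5/4).
Simple pole: residue = g(a) at a = -1/8, which is -1341399/48400.
At the order-1 pole 5/4 set g(ξ) = (ξ - (5/4))*f(ξ) = (-17*ξ**2/22 - 24*ξ/25 + 38)/(ξ + 1/8).
Simple pole: residue = g(a) at a = 5/4, which is 62643/2420.
List the singular points by increasing real part (a conjugate pair: the negative imaginary part first).

Radius of convergence at 0: 1/8.
At -1/8: a pole of order 1; residue -1341399/48400.
At 5/4: a pole of order 1; residue 62643/2420.


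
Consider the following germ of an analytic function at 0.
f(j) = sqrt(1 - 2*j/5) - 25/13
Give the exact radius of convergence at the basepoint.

The radius of convergence is 5/2.

Branch term (1)*sqrt(1 - j/(5/2)): its argument vanishes at j = 5/2, a square-root branch point, modulus 5/2.
The radius of convergence is the smallest modulus among the singular points: 5/2.


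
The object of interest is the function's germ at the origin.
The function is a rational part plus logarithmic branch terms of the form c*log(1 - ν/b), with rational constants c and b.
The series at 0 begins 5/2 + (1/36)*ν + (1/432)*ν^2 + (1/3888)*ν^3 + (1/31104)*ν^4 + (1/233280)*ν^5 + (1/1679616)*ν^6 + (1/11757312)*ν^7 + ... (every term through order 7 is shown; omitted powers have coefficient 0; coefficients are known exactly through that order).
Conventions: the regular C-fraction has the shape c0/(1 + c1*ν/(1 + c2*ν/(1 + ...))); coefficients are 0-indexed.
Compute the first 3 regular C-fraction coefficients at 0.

The regular C-fraction coefficients are [5/2, -1/90, -13/180].

Taylor coefficients (read off): a_0 = 5/2, a_1 = 1/36, a_2 = 1/432.
c0 = a_0 = 5/2. Peel one level at a time: if S = 1 + c*ν/S' with S'(0) = 1, then c is the ν-coefficient of S and S' = c*ν/(S - 1).
S_1 = c0/f = 1 + (-1/90)*ν + (-13/16200)*ν^2 + ...; c1 = -1/90.
S_2 = c1*ν/(S_1 - 1) = 1 + (-13/180)*ν + ...; c2 = -13/180.


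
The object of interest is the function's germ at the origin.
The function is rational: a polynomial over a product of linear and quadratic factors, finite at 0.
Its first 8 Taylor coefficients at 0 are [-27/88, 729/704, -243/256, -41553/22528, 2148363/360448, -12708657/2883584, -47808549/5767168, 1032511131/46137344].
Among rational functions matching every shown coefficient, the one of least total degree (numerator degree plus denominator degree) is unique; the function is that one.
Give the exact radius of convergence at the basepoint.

No rational of total degree below 6 reproduces all 8 coefficients; solving the [0/6] Pade equations on them gives f(α) = -1/(11*(α**2 + 3*α/4 + 2/3)**3), whose expansion matches every shown term.
Denominator factor (α**2 + 3*α/4 + 2/3)^3: discriminant -101/48, complex-conjugate roots (-3/8) + ((1/24)*sqrt(303))*i and (-3/8) - ((1/24)*sqrt(303))*i; poles of order 3, moduli (1/3)*sqrt(6) and (1/3)*sqrt(6).
The radius of convergence is the smallest modulus among the singular points: (1/3)*sqrt(6).

The radius of convergence is (1/3)*sqrt(6).


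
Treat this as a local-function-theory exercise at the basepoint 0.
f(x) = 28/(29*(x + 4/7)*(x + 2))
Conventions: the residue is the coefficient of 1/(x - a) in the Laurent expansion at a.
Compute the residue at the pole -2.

At the order-1 pole -2 set g(x) = (x - (-2))*f(x) = 28/(29*(x + 4/7)).
Simple pole: residue = g(a) at a = -2, which is -98/145.

The residue is -98/145.


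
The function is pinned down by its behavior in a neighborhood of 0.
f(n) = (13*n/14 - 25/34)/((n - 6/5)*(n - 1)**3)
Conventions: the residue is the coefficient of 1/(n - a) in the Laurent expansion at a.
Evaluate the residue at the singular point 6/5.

At the order-1 pole 6/5 set g(n) = (n - (6/5))*f(n) = (13*n/14 - 25/34)/(n - 1)**3.
Simple pole: residue = g(a) at a = 6/5, which is 11275/238.

The residue is 11275/238.


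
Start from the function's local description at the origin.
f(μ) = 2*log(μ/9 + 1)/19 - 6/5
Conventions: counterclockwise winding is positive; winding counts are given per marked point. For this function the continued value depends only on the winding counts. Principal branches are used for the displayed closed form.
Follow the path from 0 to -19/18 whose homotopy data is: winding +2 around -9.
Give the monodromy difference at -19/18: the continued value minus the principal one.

The rational part is single-valued and drops out of the difference; each branch term changes only by its own monodromy.
(2/19)*log(1 - μ/(-9)): each positive loop around -9 adds 2*pi*i to the log, so winding +2 contributes (2/19)*(2)*2*pi*i = (8/19)*pi*i.
Summing the contributions at μ = -19/18 gives (8/19)*pi*i.

Continued minus principal equals (8/19)*pi*i.


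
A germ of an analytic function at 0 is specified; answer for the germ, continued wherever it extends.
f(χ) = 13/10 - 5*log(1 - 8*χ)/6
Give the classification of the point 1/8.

The point is a logarithmic branch point.

The term (-5/6)*log(1 - χ/(1/8)) has argument 1 - 1/8/(1/8) = 0 at 1/8: a logarithmic (infinitely-sheeted) branch point; the remaining terms are analytic or single-valued there.


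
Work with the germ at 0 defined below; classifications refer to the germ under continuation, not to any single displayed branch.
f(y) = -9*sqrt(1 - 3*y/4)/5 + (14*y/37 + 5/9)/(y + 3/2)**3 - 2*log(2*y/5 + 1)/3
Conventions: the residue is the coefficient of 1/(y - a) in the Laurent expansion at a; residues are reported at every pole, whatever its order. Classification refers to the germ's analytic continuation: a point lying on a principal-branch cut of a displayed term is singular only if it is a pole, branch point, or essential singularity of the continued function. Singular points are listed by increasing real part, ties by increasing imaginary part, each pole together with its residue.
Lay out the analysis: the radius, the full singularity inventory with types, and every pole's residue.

Radius of convergence at 0: 4/3.
At -5/2: a logarithmic branch point.
At -3/2: a pole of order 3; residue 0.
At 4/3: an algebraic (square-root) branch point.

Denominator factor (y + 3/2)^3: pole of order 3 at -3/2, modulus 3/2.
Branch term (-2/3)*log(1 - y/(-5/2)): its argument vanishes at y = -5/2, a logarithmic branch point, modulus 5/2.
Branch term (-9/5)*sqrt(1 - y/(4/3)): its argument vanishes at y = 4/3, a square-root branch point, modulus 4/3.
The radius of convergence is the smallest modulus among the singular points: 4/3.
The branch terms are analytic at -3/2 and contribute nothing to the residue; only the rational part matters.
At the order-3 pole -3/2 set g(y) = (y - (-3/2))^3*(rational part) = 14*y/37 + 5/9.
Order-3 pole: residue = g''(a)/2; g''(-3/2) = 0, so the residue is 0.
List the singular points by increasing real part (a conjugate pair: the negative imaginary part first).


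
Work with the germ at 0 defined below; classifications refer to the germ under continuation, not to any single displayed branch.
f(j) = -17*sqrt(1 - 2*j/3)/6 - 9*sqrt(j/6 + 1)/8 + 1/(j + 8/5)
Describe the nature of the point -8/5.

The point is a pole of order 1.

The denominator factor j + 8/5 vanishes at -8/5 and appears to the power 1; the numerator there equals 1, nonzero, and no other factor vanishes.
The branch terms are analytic at this point.
Hence a pole whose order is the multiplicity, 1.


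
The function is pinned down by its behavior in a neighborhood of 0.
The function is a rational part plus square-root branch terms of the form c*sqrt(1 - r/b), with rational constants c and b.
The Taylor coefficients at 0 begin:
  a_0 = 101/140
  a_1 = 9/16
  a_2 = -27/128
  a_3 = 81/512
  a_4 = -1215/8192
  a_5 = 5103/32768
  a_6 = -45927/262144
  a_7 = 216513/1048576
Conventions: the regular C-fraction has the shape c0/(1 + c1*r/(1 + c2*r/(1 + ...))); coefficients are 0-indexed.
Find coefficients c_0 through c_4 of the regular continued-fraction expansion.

Taylor coefficients (read off): a_0 = 101/140, a_1 = 9/16, a_2 = -27/128, a_3 = 81/512, a_4 = -1215/8192.
c0 = a_0 = 101/140. Peel one level at a time: if S = 1 + c*r/S' with S'(0) = 1, then c is the r-coefficient of S and S' = c*r/(S - 1).
S_1 = c0/f = 1 + (-315/404)*r + (293895/326432)*r^2 + ...; c1 = -315/404.
S_2 = c1*r/(S_1 - 1) = 1 + (933/808)*r + (-9/64)*r^2 + ...; c2 = 933/808.
S_3 = c2*r/(S_2 - 1) = 1 + (303/2488)*r + (-473589/6190144)*r^2 + ...; c3 = 303/2488.
S_4 = c3*r/(S_3 - 1) = 1 + (1563/2488)*r + ...; c4 = 1563/2488.

The regular C-fraction coefficients are [101/140, -315/404, 933/808, 303/2488, 1563/2488].


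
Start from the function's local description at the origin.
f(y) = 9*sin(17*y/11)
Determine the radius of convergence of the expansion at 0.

The radius of convergence is infinite.

The factor sin(17*y/11) is entire and contributes no finite singular point.
The polynomial part has no poles.
No finite singular points: the Taylor series at 0 converges everywhere.
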